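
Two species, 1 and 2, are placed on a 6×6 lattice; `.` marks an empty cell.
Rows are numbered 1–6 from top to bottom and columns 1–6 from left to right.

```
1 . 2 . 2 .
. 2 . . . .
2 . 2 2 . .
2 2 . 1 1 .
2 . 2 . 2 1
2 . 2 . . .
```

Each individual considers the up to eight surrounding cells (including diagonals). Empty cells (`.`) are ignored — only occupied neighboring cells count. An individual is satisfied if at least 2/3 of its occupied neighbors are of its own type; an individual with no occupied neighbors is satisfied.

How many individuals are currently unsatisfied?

6

(1,1)1 0/1 ✗
(1,3)2 1/1 ✓
(1,5)2 0/0 ✓
(2,2)2 3/4 ✓
(3,1)2 3/3 ✓
(3,3)2 3/4 ✓
(3,4)2 1/3 ✗
(4,1)2 3/3 ✓
(4,2)2 5/5 ✓
(4,4)1 1/5 ✗
(4,5)1 2/4 ✗
(5,1)2 3/3 ✓
(5,3)2 2/3 ✓
(5,5)2 0/3 ✗
(5,6)1 1/2 ✗
(6,1)2 1/1 ✓
(6,3)2 1/1 ✓
Unsatisfied: (1,1), (3,4), (4,4), (4,5), (5,5), (5,6) — 6 in total.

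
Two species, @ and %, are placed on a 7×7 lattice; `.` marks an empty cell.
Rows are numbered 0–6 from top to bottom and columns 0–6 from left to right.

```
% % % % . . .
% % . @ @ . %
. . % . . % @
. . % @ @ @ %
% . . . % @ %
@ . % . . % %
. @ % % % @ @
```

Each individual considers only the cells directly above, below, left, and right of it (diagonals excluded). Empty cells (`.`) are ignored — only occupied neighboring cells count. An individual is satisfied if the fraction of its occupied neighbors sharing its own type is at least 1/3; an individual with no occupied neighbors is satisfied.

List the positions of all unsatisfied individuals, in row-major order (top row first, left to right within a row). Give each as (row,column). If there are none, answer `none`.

Row 0: (0,0)% 2/2 ok · (0,1)% 3/3 ok · (0,2)% 2/2 ok · (0,3)% 1/2 ok
Row 1: (1,0)% 2/2 ok · (1,1)% 2/2 ok · (1,3)@ 1/2 ok · (1,4)@ 1/1 ok · (1,6)% 0/1 unhappy
Row 2: (2,2)% 1/1 ok · (2,5)% 0/2 unhappy · (2,6)@ 0/3 unhappy
Row 3: (3,2)% 1/2 ok · (3,3)@ 1/2 ok · (3,4)@ 2/3 ok · (3,5)@ 2/4 ok · (3,6)% 1/3 ok
Row 4: (4,0)% 0/1 unhappy · (4,4)% 0/2 unhappy · (4,5)@ 1/4 unhappy · (4,6)% 2/3 ok
Row 5: (5,0)@ 0/1 unhappy · (5,2)% 1/1 ok · (5,5)% 1/3 ok · (5,6)% 2/3 ok
Row 6: (6,1)@ 0/1 unhappy · (6,2)% 2/3 ok · (6,3)% 2/2 ok · (6,4)% 1/2 ok · (6,5)@ 1/3 ok · (6,6)@ 1/2 ok

(1,6), (2,5), (2,6), (4,0), (4,4), (4,5), (5,0), (6,1)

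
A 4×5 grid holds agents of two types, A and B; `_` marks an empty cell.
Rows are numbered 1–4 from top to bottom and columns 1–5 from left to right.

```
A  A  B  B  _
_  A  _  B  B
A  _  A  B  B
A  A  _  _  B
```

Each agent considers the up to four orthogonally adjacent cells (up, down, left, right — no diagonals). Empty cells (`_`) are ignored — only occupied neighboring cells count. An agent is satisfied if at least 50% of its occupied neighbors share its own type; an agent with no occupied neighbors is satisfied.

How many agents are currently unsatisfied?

Row 1: (1,1)A 1/1 ✓ · (1,2)A 2/3 ✓ · (1,3)B 1/2 ✓ · (1,4)B 2/2 ✓
Row 2: (2,2)A 1/1 ✓ · (2,4)B 3/3 ✓ · (2,5)B 2/2 ✓
Row 3: (3,1)A 1/1 ✓ · (3,3)A 0/1 ✗ · (3,4)B 2/3 ✓ · (3,5)B 3/3 ✓
Row 4: (4,1)A 2/2 ✓ · (4,2)A 1/1 ✓ · (4,5)B 1/1 ✓
Unsatisfied: (3,3) — 1 in total.

1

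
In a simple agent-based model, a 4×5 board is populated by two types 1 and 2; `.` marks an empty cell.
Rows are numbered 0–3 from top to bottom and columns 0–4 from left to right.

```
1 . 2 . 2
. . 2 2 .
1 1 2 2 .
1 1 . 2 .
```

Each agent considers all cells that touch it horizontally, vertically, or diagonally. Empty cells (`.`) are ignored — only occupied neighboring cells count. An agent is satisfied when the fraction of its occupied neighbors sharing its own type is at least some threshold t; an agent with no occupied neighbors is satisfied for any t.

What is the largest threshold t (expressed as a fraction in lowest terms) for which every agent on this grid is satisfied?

(0,0)1 — no occupied neighbors
(0,2)2 2/2
(0,4)2 1/1
(1,2)2 4/5
(1,3)2 5/5
(2,0)1 3/3
(2,1)1 3/5
(2,2)2 4/6
(2,3)2 4/4
(3,0)1 3/3
(3,1)1 3/4
(3,3)2 2/2
The smallest same-type fraction is 3/5 at (2,1), which reduces to 3/5. Any threshold above that leaves this agent unsatisfied.

3/5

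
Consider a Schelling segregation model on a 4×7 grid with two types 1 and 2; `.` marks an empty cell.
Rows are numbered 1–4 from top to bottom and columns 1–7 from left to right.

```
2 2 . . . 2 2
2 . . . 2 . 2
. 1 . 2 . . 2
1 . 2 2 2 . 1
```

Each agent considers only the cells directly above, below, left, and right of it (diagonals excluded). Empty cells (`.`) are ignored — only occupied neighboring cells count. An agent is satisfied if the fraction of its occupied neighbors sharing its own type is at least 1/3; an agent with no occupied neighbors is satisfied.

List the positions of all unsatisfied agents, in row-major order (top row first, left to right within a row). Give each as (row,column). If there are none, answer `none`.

(1,1)2 2/2 ok
(1,2)2 1/1 ok
(1,6)2 1/1 ok
(1,7)2 2/2 ok
(2,1)2 1/1 ok
(2,5)2 0/0 ok
(2,7)2 2/2 ok
(3,2)1 0/0 ok
(3,4)2 1/1 ok
(3,7)2 1/2 ok
(4,1)1 0/0 ok
(4,3)2 1/1 ok
(4,4)2 3/3 ok
(4,5)2 1/1 ok
(4,7)1 0/1 unhappy

(4,7)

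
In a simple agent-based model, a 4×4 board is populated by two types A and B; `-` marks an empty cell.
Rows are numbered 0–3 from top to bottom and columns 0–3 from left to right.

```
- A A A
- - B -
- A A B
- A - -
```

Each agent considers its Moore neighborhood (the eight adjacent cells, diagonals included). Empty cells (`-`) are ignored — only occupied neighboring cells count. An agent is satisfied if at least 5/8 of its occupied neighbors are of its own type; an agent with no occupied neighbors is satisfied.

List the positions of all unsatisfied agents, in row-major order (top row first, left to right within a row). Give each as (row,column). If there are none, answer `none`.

(0,1), (0,3), (1,2), (2,2), (2,3)

Row 0: (0,1)A 1/2 ✗ · (0,2)A 2/3 ✓ · (0,3)A 1/2 ✗
Row 1: (1,2)B 1/6 ✗
Row 2: (2,1)A 2/3 ✓ · (2,2)A 2/4 ✗ · (2,3)B 1/2 ✗
Row 3: (3,1)A 2/2 ✓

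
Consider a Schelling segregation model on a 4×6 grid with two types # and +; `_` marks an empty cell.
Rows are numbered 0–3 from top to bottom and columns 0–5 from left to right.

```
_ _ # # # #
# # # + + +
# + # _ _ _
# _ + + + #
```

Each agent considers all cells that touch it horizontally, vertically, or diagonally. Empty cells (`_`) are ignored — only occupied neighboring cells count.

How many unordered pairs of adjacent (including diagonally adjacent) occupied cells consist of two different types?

Scan each occupied cell's neighbors to the right and below (and the two forward diagonals) so each pair is counted once.
From row 0: 8 unlike of 14 pairs (running 8/14).
From row 1: 5 unlike of 13 pairs (running 13/27).
From row 2: 5 unlike of 7 pairs (running 18/34).
From row 3: 1 unlike of 3 pairs (running 19/37).
Total adjacent occupied pairs: 37; unlike-type pairs: 19.

19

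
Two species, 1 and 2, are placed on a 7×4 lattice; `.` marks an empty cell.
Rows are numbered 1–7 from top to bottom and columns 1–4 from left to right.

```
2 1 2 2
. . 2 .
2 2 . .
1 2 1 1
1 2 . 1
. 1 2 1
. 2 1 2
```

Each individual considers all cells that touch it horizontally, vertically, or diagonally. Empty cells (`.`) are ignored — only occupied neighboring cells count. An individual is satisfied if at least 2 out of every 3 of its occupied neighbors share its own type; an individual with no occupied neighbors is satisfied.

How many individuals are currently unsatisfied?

14

Row 1: (1,1)2 0/1 not · (1,2)1 0/3 not · (1,3)2 2/3 satisfied · (1,4)2 2/2 satisfied
Row 2: (2,3)2 3/4 satisfied
Row 3: (3,1)2 2/3 satisfied · (3,2)2 3/5 not
Row 4: (4,1)1 1/5 not · (4,2)2 3/6 not · (4,3)1 2/5 not · (4,4)1 2/2 satisfied
Row 5: (5,1)1 2/4 not · (5,2)2 2/6 not · (5,4)1 3/4 satisfied
Row 6: (6,2)1 2/5 not · (6,3)2 3/7 not · (6,4)1 2/4 not
Row 7: (7,2)2 1/3 not · (7,3)1 2/5 not · (7,4)2 1/3 not
Unsatisfied: (1,1), (1,2), (3,2), (4,1), (4,2), (4,3), (5,1), (5,2), (6,2), (6,3), (6,4), (7,2), (7,3), (7,4) — 14 in total.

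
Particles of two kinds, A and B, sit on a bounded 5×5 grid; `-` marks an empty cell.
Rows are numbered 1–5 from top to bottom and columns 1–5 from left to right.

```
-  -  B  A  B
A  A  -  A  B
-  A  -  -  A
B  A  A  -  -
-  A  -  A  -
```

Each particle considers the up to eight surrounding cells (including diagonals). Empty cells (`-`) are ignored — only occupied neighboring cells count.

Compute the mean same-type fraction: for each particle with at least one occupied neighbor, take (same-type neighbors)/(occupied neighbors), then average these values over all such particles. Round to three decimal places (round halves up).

0.544

(1,3)B 0/3
(1,4)A 1/4
(1,5)B 1/3
(2,1)A 2/2
(2,2)A 2/3
(2,4)A 2/5
(2,5)B 1/4
(3,2)A 4/5
(3,5)A 1/2
(4,1)B 0/3
(4,2)A 3/4
(4,3)A 4/4
(5,2)A 2/3
(5,4)A 1/1
Sum over 14 particles: 0/3 + 1/4 + 1/3 + 2/2 + 2/3 + 2/5 + 1/4 + 4/5 + 1/2 + 0/3 + 3/4 + 4/4 + 2/3 + 1/1 = 457/60; mean = 457/60 ÷ 14 = 457/840 = 0.544047… → 0.544.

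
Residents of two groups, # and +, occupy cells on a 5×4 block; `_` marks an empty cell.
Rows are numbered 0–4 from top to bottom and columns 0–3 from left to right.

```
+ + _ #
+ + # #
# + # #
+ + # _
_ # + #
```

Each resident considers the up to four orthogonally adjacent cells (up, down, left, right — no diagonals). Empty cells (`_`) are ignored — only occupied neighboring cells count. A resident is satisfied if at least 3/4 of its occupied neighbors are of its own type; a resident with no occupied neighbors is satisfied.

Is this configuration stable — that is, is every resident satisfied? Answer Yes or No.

No

Row 0: (0,0)+ 2/2 ok · (0,1)+ 2/2 ok · (0,3)# 1/1 ok
Row 1: (1,0)+ 2/3 unhappy · (1,1)+ 3/4 ok · (1,2)# 2/3 unhappy · (1,3)# 3/3 ok
Row 2: (2,0)# 0/3 unhappy · (2,1)+ 2/4 unhappy · (2,2)# 3/4 ok · (2,3)# 2/2 ok
Row 3: (3,0)+ 1/2 unhappy · (3,1)+ 2/4 unhappy · (3,2)# 1/3 unhappy
Row 4: (4,1)# 0/2 unhappy · (4,2)+ 0/3 unhappy · (4,3)# 0/1 unhappy
For instance (1,0) has only 2/3 same-type neighbors, below 3/4.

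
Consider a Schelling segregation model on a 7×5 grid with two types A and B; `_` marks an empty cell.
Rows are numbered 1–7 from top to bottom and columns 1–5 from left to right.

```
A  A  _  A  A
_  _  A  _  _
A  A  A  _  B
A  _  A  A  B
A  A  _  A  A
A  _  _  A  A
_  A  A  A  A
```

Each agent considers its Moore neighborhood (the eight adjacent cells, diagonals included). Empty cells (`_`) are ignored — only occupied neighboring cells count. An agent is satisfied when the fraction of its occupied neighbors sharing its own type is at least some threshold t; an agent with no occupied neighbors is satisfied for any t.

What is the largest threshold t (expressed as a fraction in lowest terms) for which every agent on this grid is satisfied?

1/4

(1,1)A 1/1
(1,2)A 2/2
(1,4)A 2/2
(1,5)A 1/1
(2,3)A 4/4
(3,1)A 2/2
(3,2)A 5/5
(3,3)A 4/4
(3,5)B 1/2
(4,1)A 4/4
(4,3)A 5/5
(4,4)A 4/6
(4,5)B 1/4
(5,1)A 3/3
(5,2)A 4/4
(5,4)A 5/6
(5,5)A 4/5
(6,1)A 3/3
(6,4)A 6/6
(6,5)A 5/5
(7,2)A 2/2
(7,3)A 3/3
(7,4)A 4/4
(7,5)A 3/3
The smallest same-type fraction is 1/4 at (4,5), which reduces to 1/4. Any threshold above that leaves this agent unsatisfied.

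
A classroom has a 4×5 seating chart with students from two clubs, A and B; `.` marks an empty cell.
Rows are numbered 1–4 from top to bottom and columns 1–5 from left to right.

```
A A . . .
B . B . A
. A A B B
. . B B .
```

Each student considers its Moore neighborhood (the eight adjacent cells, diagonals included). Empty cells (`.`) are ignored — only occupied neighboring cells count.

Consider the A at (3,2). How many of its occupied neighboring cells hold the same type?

Occupied neighbors of (3,2): (2,1)=B, (2,3)=B, (3,3)=A, (4,3)=B.
Same type (A): 1 of 4.

1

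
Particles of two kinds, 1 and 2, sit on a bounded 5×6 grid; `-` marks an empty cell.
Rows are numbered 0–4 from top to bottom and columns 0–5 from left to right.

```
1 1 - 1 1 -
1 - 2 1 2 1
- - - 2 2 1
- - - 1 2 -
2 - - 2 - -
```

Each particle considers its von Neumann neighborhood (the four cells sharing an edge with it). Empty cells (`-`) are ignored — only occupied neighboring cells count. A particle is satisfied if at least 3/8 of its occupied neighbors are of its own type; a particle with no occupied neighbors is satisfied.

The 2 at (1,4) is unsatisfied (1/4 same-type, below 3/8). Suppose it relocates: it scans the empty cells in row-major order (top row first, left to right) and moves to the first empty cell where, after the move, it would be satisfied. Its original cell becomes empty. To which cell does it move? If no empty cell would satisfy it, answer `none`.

Vacating (1,4). Empty cells in order:
  (0,2): 1/3 same-type → still unsatisfied.
  (0,5): 0/2 same-type → still unsatisfied.
  (1,1): 1/3 same-type → still unsatisfied.
  (2,0): 0/1 same-type → still unsatisfied.
  (2,1): 0/0 same-type → satisfied — stop here.

(2,1)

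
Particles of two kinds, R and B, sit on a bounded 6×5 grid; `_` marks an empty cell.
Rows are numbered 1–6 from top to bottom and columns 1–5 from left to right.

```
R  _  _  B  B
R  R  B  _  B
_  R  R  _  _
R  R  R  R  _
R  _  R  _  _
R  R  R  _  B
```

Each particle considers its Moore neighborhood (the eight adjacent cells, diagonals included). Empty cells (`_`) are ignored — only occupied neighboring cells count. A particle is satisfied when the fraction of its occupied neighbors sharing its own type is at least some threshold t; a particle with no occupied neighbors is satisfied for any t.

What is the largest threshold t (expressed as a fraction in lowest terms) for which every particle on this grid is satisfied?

(1,1)R 2/2
(1,4)B 3/3
(1,5)B 2/2
(2,1)R 3/3
(2,2)R 4/5
(2,3)B 1/4
(2,5)B 2/2
(3,2)R 6/7
(3,3)R 5/6
(4,1)R 3/3
(4,2)R 6/6
(4,3)R 5/5
(4,4)R 3/3
(5,1)R 4/4
(5,3)R 5/5
(6,1)R 2/2
(6,2)R 4/4
(6,3)R 2/2
(6,5)B — no occupied neighbors
The smallest same-type fraction is 1/4 at (2,3), which reduces to 1/4. Any threshold above that leaves this particle unsatisfied.

1/4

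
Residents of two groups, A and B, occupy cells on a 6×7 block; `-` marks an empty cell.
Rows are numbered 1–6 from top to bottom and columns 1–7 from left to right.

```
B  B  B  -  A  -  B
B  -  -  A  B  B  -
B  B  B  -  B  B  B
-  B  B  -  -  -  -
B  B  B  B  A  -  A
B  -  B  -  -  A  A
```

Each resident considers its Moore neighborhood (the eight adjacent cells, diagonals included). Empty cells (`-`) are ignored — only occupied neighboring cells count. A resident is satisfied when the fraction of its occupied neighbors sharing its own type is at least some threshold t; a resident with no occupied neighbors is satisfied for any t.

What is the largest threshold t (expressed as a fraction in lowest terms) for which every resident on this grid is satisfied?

1/5

(1,1)B 2/2
(1,2)B 3/3
(1,3)B 1/2
(1,5)A 1/3
(1,7)B 1/1
(2,1)B 4/4
(2,4)A 1/5
(2,5)B 3/5
(2,6)B 5/6
(3,1)B 3/3
(3,2)B 5/5
(3,3)B 3/4
(3,5)B 3/4
(3,6)B 4/4
(3,7)B 2/2
(4,2)B 7/7
(4,3)B 6/6
(5,1)B 3/3
(5,2)B 6/6
(5,3)B 5/5
(5,4)B 3/4
(5,5)A 1/2
(5,7)A 2/2
(6,1)B 2/2
(6,3)B 3/3
(6,6)A 3/3
(6,7)A 2/2
The smallest same-type fraction is 1/5 at (2,4), which reduces to 1/5. Any threshold above that leaves this resident unsatisfied.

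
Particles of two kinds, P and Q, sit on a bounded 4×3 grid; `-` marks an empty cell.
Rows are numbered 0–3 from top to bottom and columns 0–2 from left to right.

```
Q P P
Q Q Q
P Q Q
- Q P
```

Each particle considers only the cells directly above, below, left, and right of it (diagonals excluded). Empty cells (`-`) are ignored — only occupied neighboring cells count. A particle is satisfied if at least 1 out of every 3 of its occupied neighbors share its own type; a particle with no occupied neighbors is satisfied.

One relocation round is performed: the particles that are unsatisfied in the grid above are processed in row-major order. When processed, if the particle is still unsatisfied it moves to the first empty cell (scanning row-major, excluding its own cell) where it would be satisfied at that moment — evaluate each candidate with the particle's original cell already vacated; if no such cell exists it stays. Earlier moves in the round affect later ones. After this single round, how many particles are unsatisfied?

0

Initially unsatisfied (in order): (2,0), (3,2).
  (2,0): no empty cell satisfies it; stays.
  (3,2) → (3,0).
Resulting grid:
Q P P
Q Q Q
P Q Q
P Q -
All satisfied now.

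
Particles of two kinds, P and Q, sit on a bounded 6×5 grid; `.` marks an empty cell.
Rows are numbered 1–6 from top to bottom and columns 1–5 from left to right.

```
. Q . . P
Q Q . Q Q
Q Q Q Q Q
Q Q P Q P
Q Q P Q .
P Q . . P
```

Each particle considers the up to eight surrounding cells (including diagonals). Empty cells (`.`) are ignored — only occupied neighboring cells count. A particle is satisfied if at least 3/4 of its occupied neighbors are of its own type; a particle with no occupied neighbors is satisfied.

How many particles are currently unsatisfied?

11

Row 1: (1,2)Q 2/2 ✓ · (1,5)P 0/2 ✗
Row 2: (2,1)Q 4/4 ✓ · (2,2)Q 5/5 ✓ · (2,4)Q 4/5 ✓ · (2,5)Q 3/4 ✓
Row 3: (3,1)Q 5/5 ✓ · (3,2)Q 6/7 ✓ · (3,3)Q 6/7 ✓ · (3,4)Q 5/7 ✗ · (3,5)Q 4/5 ✓
Row 4: (4,1)Q 5/5 ✓ · (4,2)Q 6/8 ✓ · (4,3)P 1/8 ✗ · (4,4)Q 4/7 ✗ · (4,5)P 0/4 ✗
Row 5: (5,1)Q 4/5 ✓ · (5,2)Q 4/7 ✗ · (5,3)P 1/6 ✗ · (5,4)Q 1/5 ✗
Row 6: (6,1)P 0/3 ✗ · (6,2)Q 2/4 ✗ · (6,5)P 0/1 ✗
Unsatisfied: (1,5), (3,4), (4,3), (4,4), (4,5), (5,2), (5,3), (5,4), (6,1), (6,2), (6,5) — 11 in total.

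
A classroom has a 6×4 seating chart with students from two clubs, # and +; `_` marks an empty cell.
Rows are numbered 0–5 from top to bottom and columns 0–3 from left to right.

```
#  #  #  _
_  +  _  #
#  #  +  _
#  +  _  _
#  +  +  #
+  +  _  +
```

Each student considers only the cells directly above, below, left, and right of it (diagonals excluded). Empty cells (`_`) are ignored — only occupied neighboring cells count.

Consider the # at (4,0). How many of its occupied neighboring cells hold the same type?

Occupied neighbors of (4,0): (3,0)=#, (5,0)=+, (4,1)=+.
Same type (#): 1 of 3.

1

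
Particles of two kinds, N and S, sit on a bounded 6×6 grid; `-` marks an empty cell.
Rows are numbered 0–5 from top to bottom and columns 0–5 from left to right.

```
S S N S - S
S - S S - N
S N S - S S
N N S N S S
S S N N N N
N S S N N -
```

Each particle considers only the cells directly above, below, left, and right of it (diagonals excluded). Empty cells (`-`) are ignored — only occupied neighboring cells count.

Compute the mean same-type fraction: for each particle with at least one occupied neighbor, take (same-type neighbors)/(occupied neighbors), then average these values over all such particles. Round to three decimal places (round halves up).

Row 0: (0,0)S 2/2 · (0,1)S 1/2 · (0,2)N 0/3 · (0,3)S 1/2 · (0,5)S 0/1
Row 1: (1,0)S 2/2 · (1,2)S 2/3 · (1,3)S 2/2 · (1,5)N 0/2
Row 2: (2,0)S 1/3 · (2,1)N 1/3 · (2,2)S 2/3 · (2,4)S 2/2 · (2,5)S 2/3
Row 3: (3,0)N 1/3 · (3,1)N 2/4 · (3,2)S 1/4 · (3,3)N 1/3 · (3,4)S 2/4 · (3,5)S 2/3
Row 4: (4,0)S 1/3 · (4,1)S 2/4 · (4,2)N 1/4 · (4,3)N 4/4 · (4,4)N 3/4 · (4,5)N 1/2
Row 5: (5,0)N 0/2 · (5,1)S 2/3 · (5,2)S 1/3 · (5,3)N 2/3 · (5,4)N 2/2
Sum over 31 particles: 2/2 + 1/2 + 0/3 + 1/2 + 0/1 + 2/2 + 2/3 + 2/2 + 0/2 + 1/3 + 1/3 + 2/3 + 2/2 + 2/3 + 1/3 + 2/4 + 1/4 + 1/3 + 2/4 + 2/3 + 1/3 + 2/4 + 1/4 + 4/4 + 3/4 + 1/2 + 0/2 + 2/3 + 1/3 + 2/3 + 2/2 = 65/4; mean = 65/4 ÷ 31 = 65/124 = 0.524193… → 0.524.

0.524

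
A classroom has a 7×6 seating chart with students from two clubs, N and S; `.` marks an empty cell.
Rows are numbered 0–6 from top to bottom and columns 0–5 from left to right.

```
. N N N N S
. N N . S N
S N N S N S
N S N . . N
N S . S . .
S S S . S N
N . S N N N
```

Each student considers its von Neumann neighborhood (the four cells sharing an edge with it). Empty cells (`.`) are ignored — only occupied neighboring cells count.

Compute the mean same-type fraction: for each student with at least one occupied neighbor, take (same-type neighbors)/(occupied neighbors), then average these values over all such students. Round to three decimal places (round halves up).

Row 0: (0,1)N 2/2 · (0,2)N 3/3 · (0,3)N 2/2 · (0,4)N 1/3 · (0,5)S 0/2
Row 1: (1,1)N 3/3 · (1,2)N 3/3 · (1,4)S 0/3 · (1,5)N 0/3
Row 2: (2,0)S 0/2 · (2,1)N 2/4 · (2,2)N 3/4 · (2,3)S 0/2 · (2,4)N 0/3 · (2,5)S 0/3
Row 3: (3,0)N 1/3 · (3,1)S 1/4 · (3,2)N 1/2 · (3,5)N 0/1
Row 4: (4,0)N 1/3 · (4,1)S 2/3 · (4,3)S — no occupied neighbors
Row 5: (5,0)S 1/3 · (5,1)S 3/3 · (5,2)S 2/2 · (5,4)S 0/2 · (5,5)N 1/2
Row 6: (6,0)N 0/1 · (6,2)S 1/2 · (6,3)N 1/2 · (6,4)N 2/3 · (6,5)N 2/2
Sum over 31 students: 2/2 + 3/3 + 2/2 + 1/3 + 0/2 + 3/3 + 3/3 + 0/3 + 0/3 + 0/2 + 2/4 + 3/4 + 0/2 + 0/3 + 0/3 + 1/3 + 1/4 + 1/2 + 0/1 + 1/3 + 2/3 + 1/3 + 3/3 + 2/2 + 0/2 + 1/2 + 0/1 + 1/2 + 1/2 + 2/3 + 2/2 = 85/6; mean = 85/6 ÷ 31 = 85/186 = 0.456989… → 0.457.

0.457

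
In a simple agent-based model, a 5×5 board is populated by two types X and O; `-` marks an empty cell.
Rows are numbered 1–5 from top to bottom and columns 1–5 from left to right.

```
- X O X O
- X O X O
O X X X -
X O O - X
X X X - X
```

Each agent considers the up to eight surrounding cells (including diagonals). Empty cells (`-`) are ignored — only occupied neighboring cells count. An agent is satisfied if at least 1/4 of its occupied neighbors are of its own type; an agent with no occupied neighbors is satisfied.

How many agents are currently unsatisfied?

(1,2)X 1/3 ✓
(1,3)O 1/5 ✗
(1,4)X 1/5 ✗
(1,5)O 1/3 ✓
(2,2)X 3/6 ✓
(2,3)O 1/8 ✗
(2,4)X 3/7 ✓
(2,5)O 1/4 ✓
(3,1)O 1/4 ✓
(3,2)X 3/7 ✓
(3,3)X 4/7 ✓
(3,4)X 3/6 ✓
(4,1)X 3/5 ✓
(4,2)O 2/8 ✓
(4,3)O 1/6 ✗
(4,5)X 2/2 ✓
(5,1)X 2/3 ✓
(5,2)X 3/5 ✓
(5,3)X 1/3 ✓
(5,5)X 1/1 ✓
Unsatisfied: (1,3), (1,4), (2,3), (4,3) — 4 in total.

4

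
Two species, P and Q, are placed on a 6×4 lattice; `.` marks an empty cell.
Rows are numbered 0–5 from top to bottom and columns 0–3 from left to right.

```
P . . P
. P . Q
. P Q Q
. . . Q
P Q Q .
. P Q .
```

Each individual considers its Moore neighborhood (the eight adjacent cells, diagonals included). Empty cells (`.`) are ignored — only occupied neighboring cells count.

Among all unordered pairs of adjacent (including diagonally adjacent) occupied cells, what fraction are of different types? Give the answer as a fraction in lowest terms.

Scan each occupied cell's neighbors to the right and below (and the two forward diagonals) so each pair is counted once.
From row 0: 1 unlike of 2 pairs (running 1/2).
From row 1: 1 unlike of 4 pairs (running 2/6).
From row 2: 1 unlike of 4 pairs (running 3/10).
From row 3: 0 unlike of 1 pairs (running 3/11).
From row 4: 3 unlike of 7 pairs (running 6/18).
From row 5: 1 unlike of 1 pairs (running 7/19).
Total adjacent occupied pairs: 19; unlike-type pairs: 7.
7/19 is already in lowest terms.

7/19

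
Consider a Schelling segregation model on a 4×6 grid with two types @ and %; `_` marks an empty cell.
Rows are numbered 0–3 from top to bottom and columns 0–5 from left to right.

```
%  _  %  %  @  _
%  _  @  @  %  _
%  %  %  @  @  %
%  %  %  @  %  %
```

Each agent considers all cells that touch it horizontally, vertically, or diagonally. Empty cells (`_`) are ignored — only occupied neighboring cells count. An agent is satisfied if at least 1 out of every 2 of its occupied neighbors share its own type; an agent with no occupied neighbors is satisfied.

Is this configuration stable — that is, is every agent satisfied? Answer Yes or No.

No

Row 0: (0,0)% 1/1 ✓ · (0,2)% 1/3 ✗ · (0,3)% 2/5 ✗ · (0,4)@ 1/3 ✗
Row 1: (1,0)% 3/3 ✓ · (1,2)@ 2/6 ✗ · (1,3)@ 4/8 ✓ · (1,4)% 2/6 ✗
Row 2: (2,0)% 4/4 ✓ · (2,1)% 6/7 ✓ · (2,2)% 3/7 ✗ · (2,3)@ 4/8 ✓ · (2,4)@ 3/7 ✗ · (2,5)% 3/4 ✓
Row 3: (3,0)% 3/3 ✓ · (3,1)% 5/5 ✓ · (3,2)% 3/5 ✓ · (3,3)@ 2/5 ✗ · (3,4)% 2/5 ✗ · (3,5)% 2/3 ✓
For instance (0,2) has only 1/3 same-type neighbors, below 1/2.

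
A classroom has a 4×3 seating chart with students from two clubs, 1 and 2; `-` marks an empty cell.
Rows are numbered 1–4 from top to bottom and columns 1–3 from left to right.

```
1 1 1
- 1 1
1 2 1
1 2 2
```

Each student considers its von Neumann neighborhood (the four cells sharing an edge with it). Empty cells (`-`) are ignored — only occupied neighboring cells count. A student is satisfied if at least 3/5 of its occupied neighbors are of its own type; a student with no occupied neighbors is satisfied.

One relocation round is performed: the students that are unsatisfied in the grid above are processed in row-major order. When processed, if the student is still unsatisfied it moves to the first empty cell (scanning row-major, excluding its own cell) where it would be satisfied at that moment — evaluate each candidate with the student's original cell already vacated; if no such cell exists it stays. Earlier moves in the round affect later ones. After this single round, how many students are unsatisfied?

Initially unsatisfied (in order): (3,1), (3,2), (3,3), (4,1), (4,3).
  (3,1) → (2,1).
  (3,2): no empty cell satisfies it; stays.
  (3,3) → (3,1).
  (4,1): no empty cell satisfies it; stays.
  (4,3): now satisfied by earlier moves; stays.
Resulting grid:
1 1 1
1 1 1
1 2 -
1 2 2
Unsatisfied now: (3,2), (4,1).

2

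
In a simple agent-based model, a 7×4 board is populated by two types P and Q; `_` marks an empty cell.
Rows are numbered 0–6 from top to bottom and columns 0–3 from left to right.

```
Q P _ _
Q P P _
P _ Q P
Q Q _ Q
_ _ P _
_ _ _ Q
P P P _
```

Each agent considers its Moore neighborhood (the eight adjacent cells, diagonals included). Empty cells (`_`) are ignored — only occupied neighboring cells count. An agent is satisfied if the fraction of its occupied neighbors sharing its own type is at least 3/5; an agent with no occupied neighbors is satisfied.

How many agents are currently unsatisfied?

13

Row 0: (0,0)Q 1/3 not · (0,1)P 2/4 not
Row 1: (1,0)Q 1/4 not · (1,1)P 3/6 not · (1,2)P 3/4 satisfied
Row 2: (2,0)P 1/4 not · (2,2)Q 2/5 not · (2,3)P 1/3 not
Row 3: (3,0)Q 1/2 not · (3,1)Q 2/4 not · (3,3)Q 1/3 not
Row 4: (4,2)P 0/3 not
Row 5: (5,3)Q 0/2 not
Row 6: (6,0)P 1/1 satisfied · (6,1)P 2/2 satisfied · (6,2)P 1/2 not
Unsatisfied: (0,0), (0,1), (1,0), (1,1), (2,0), (2,2), (2,3), (3,0), (3,1), (3,3), (4,2), (5,3), (6,2) — 13 in total.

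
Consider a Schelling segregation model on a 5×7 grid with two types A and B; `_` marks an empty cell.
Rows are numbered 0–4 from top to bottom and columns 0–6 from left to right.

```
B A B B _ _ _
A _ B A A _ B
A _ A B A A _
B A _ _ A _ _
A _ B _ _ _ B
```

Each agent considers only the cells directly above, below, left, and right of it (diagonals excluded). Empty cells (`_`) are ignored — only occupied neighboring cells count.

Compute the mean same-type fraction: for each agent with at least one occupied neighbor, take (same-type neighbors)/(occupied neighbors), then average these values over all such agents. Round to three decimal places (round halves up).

(0,0)B 0/2
(0,1)A 0/2
(0,2)B 2/3
(0,3)B 1/2
(1,0)A 1/2
(1,2)B 1/3
(1,3)A 1/4
(1,4)A 2/2
(1,6)B — no occupied neighbors
(2,0)A 1/2
(2,2)A 0/2
(2,3)B 0/3
(2,4)A 3/4
(2,5)A 1/1
(3,0)B 0/3
(3,1)A 0/1
(3,4)A 1/1
(4,0)A 0/1
(4,2)B — no occupied neighbors
(4,6)B — no occupied neighbors
Sum over 17 agents: 0/2 + 0/2 + 2/3 + 1/2 + 1/2 + 1/3 + 1/4 + 2/2 + 1/2 + 0/2 + 0/3 + 3/4 + 1/1 + 0/3 + 0/1 + 1/1 + 0/1 = 13/2; mean = 13/2 ÷ 17 = 13/34 = 0.382352… → 0.382.

0.382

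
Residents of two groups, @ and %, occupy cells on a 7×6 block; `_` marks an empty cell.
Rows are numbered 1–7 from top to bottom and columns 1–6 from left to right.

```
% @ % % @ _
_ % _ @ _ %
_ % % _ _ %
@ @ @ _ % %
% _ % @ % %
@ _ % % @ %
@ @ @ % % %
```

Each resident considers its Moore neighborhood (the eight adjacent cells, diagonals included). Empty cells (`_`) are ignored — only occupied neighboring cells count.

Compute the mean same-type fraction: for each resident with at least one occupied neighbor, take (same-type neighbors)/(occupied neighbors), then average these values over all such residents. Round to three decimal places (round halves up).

0.527

Row 1: (1,1)% 1/2 · (1,2)@ 0/3 · (1,3)% 2/4 · (1,4)% 1/3 · (1,5)@ 1/3
Row 2: (2,2)% 4/5 · (2,4)@ 1/4 · (2,6)% 1/2
Row 3: (3,2)% 2/5 · (3,3)% 2/5 · (3,6)% 3/3
Row 4: (4,1)@ 1/3 · (4,2)@ 2/6 · (4,3)@ 2/5 · (4,5)% 4/5 · (4,6)% 4/4
Row 5: (5,1)% 0/3 · (5,3)% 2/5 · (5,4)@ 2/7 · (5,5)% 5/7 · (5,6)% 4/5
Row 6: (6,1)@ 2/3 · (6,3)% 3/6 · (6,4)% 5/8 · (6,5)@ 1/8 · (6,6)% 4/5
Row 7: (7,1)@ 2/2 · (7,2)@ 3/4 · (7,3)@ 1/4 · (7,4)% 3/5 · (7,5)% 4/5 · (7,6)% 2/3
Sum over 32 residents: 1/2 + 0/3 + 2/4 + 1/3 + 1/3 + 4/5 + 1/4 + 1/2 + 2/5 + 2/5 + 3/3 + 1/3 + 2/6 + 2/5 + 4/5 + 4/4 + 0/3 + 2/5 + 2/7 + 5/7 + 4/5 + 2/3 + 3/6 + 5/8 + 1/8 + 4/5 + 2/2 + 3/4 + 1/4 + 3/5 + 4/5 + 2/3 = 253/15; mean = 253/15 ÷ 32 = 253/480 = 0.527083… → 0.527.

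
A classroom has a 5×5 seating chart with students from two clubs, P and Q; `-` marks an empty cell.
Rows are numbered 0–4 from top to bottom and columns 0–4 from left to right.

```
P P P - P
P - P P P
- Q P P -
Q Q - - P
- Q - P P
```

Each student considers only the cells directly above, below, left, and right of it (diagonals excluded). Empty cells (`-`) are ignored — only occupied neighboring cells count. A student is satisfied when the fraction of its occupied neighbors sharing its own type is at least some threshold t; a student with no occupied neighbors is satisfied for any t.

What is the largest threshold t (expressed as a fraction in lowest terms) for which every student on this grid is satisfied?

1/2

Row 0: (0,0)P 2/2 · (0,1)P 2/2 · (0,2)P 2/2 · (0,4)P 1/1
Row 1: (1,0)P 1/1 · (1,2)P 3/3 · (1,3)P 3/3 · (1,4)P 2/2
Row 2: (2,1)Q 1/2 · (2,2)P 2/3 · (2,3)P 2/2
Row 3: (3,0)Q 1/1 · (3,1)Q 3/3 · (3,4)P 1/1
Row 4: (4,1)Q 1/1 · (4,3)P 1/1 · (4,4)P 2/2
The smallest same-type fraction is 1/2 at (2,1), which reduces to 1/2. Any threshold above that leaves this student unsatisfied.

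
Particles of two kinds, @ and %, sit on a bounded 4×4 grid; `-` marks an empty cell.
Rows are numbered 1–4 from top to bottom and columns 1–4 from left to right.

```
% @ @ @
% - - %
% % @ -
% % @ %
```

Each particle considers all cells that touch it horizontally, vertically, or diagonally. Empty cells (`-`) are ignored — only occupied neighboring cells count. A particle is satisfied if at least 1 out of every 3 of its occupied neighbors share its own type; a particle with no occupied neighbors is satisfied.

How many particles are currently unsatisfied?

4

(1,1)% 1/2 ✓
(1,2)@ 1/3 ✓
(1,3)@ 2/3 ✓
(1,4)@ 1/2 ✓
(2,1)% 3/4 ✓
(2,4)% 0/3 ✗
(3,1)% 4/4 ✓
(3,2)% 4/6 ✓
(3,3)@ 1/5 ✗
(4,1)% 3/3 ✓
(4,2)% 3/5 ✓
(4,3)@ 1/4 ✗
(4,4)% 0/2 ✗
Unsatisfied: (2,4), (3,3), (4,3), (4,4) — 4 in total.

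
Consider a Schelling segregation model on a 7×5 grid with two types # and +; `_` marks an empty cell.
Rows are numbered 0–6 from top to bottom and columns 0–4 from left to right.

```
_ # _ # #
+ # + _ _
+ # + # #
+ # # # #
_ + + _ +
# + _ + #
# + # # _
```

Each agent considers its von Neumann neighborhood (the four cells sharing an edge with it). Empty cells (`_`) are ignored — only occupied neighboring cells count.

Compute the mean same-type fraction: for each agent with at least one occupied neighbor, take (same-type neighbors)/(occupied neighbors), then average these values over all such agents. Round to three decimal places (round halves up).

Row 0: (0,1)# 1/1 · (0,3)# 1/1 · (0,4)# 1/1
Row 1: (1,0)+ 1/2 · (1,1)# 2/4 · (1,2)+ 1/2
Row 2: (2,0)+ 2/3 · (2,1)# 2/4 · (2,2)+ 1/4 · (2,3)# 2/3 · (2,4)# 2/2
Row 3: (3,0)+ 1/2 · (3,1)# 2/4 · (3,2)# 2/4 · (3,3)# 3/3 · (3,4)# 2/3
Row 4: (4,1)+ 2/3 · (4,2)+ 1/2 · (4,4)+ 0/2
Row 5: (5,0)# 1/2 · (5,1)+ 2/3 · (5,3)+ 0/2 · (5,4)# 0/2
Row 6: (6,0)# 1/2 · (6,1)+ 1/3 · (6,2)# 1/2 · (6,3)# 1/2
Sum over 27 agents: 1/1 + 1/1 + 1/1 + 1/2 + 2/4 + 1/2 + 2/3 + 2/4 + 1/4 + 2/3 + 2/2 + 1/2 + 2/4 + 2/4 + 3/3 + 2/3 + 2/3 + 1/2 + 0/2 + 1/2 + 2/3 + 0/2 + 0/2 + 1/2 + 1/3 + 1/2 + 1/2 = 179/12; mean = 179/12 ÷ 27 = 179/324 = 0.552469… → 0.552.

0.552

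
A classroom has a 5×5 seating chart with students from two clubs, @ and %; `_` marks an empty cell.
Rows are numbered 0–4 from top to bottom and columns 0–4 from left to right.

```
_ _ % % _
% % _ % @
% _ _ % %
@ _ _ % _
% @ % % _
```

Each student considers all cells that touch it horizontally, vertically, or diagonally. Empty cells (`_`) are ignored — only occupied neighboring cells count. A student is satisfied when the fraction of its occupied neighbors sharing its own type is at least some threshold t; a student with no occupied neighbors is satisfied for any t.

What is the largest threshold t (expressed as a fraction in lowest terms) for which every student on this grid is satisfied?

0/1

Row 0: (0,2)% 3/3 · (0,3)% 2/3
Row 1: (1,0)% 2/2 · (1,1)% 3/3 · (1,3)% 4/5 · (1,4)@ 0/4
Row 2: (2,0)% 2/3 · (2,3)% 3/4 · (2,4)% 3/4
Row 3: (3,0)@ 1/3 · (3,3)% 4/4
Row 4: (4,0)% 0/2 · (4,1)@ 1/3 · (4,2)% 2/3 · (4,3)% 2/2
The smallest same-type fraction is 0/4 at (1,4), which reduces to 0/1. Any threshold above that leaves this student unsatisfied.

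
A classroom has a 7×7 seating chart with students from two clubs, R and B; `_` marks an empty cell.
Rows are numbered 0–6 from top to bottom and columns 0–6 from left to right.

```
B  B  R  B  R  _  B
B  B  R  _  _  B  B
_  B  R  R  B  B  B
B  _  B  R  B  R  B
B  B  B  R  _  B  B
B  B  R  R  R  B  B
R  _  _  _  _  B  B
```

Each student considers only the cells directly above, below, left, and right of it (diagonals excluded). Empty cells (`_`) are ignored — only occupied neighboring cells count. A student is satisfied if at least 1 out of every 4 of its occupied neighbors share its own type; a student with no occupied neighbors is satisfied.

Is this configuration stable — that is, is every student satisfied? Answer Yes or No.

No

Row 0: (0,0)B 2/2 ✓ · (0,1)B 2/3 ✓ · (0,2)R 1/3 ✓ · (0,3)B 0/2 ✗ · (0,4)R 0/1 ✗ · (0,6)B 1/1 ✓
Row 1: (1,0)B 2/2 ✓ · (1,1)B 3/4 ✓ · (1,2)R 2/3 ✓ · (1,5)B 2/2 ✓ · (1,6)B 3/3 ✓
Row 2: (2,1)B 1/2 ✓ · (2,2)R 2/4 ✓ · (2,3)R 2/3 ✓ · (2,4)B 2/3 ✓ · (2,5)B 3/4 ✓ · (2,6)B 3/3 ✓
Row 3: (3,0)B 1/1 ✓ · (3,2)B 1/3 ✓ · (3,3)R 2/4 ✓ · (3,4)B 1/3 ✓ · (3,5)R 0/4 ✗ · (3,6)B 2/3 ✓
Row 4: (4,0)B 3/3 ✓ · (4,1)B 3/3 ✓ · (4,2)B 2/4 ✓ · (4,3)R 2/3 ✓ · (4,5)B 2/3 ✓ · (4,6)B 3/3 ✓
Row 5: (5,0)B 2/3 ✓ · (5,1)B 2/3 ✓ · (5,2)R 1/3 ✓ · (5,3)R 3/3 ✓ · (5,4)R 1/2 ✓ · (5,5)B 3/4 ✓ · (5,6)B 3/3 ✓
Row 6: (6,0)R 0/1 ✗ · (6,5)B 2/2 ✓ · (6,6)B 2/2 ✓
For instance (0,3) has only 0/2 same-type neighbors, below 1/4.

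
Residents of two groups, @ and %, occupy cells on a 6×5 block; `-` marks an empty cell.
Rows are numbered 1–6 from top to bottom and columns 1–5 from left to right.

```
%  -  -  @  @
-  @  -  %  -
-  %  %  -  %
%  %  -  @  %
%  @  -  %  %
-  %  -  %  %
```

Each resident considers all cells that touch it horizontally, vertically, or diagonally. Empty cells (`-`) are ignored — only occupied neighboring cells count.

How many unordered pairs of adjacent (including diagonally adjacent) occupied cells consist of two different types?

Scan each occupied cell's neighbors to the right and below (and the two forward diagonals) so each pair is counted once.
Row 1: %(1,1)–@(2,2)≠ @(1,4)–@(1,5)= @(1,4)–%(2,4)≠ @(1,5)–%(2,4)≠  → 3/4 unlike.
Row 2: @(2,2)–%(3,2)≠ @(2,2)–%(3,3)≠ %(2,4)–%(3,5)= %(2,4)–%(3,3)=  → 2/4 unlike.
Row 3: %(3,2)–%(3,3)= %(3,2)–%(4,2)= %(3,2)–%(4,1)= %(3,3)–@(4,4)≠ %(3,3)–%(4,2)= %(3,5)–%(4,5)= %(3,5)–@(4,4)≠  → 2/7 unlike.
Row 4: %(4,1)–%(4,2)= %(4,1)–%(5,1)= %(4,1)–@(5,2)≠ %(4,2)–@(5,2)≠ %(4,2)–%(5,1)= @(4,4)–%(4,5)≠ @(4,4)–%(5,4)≠ @(4,4)–%(5,5)≠ %(4,5)–%(5,5)= %(4,5)–%(5,4)=  → 5/10 unlike.
Row 5: %(5,1)–@(5,2)≠ %(5,1)–%(6,2)= @(5,2)–%(6,2)≠ %(5,4)–%(5,5)= %(5,4)–%(6,4)= %(5,4)–%(6,5)= %(5,5)–%(6,5)= %(5,5)–%(6,4)=  → 2/8 unlike.
Row 6: %(6,4)–%(6,5)=  → 0/1 unlike.
Total adjacent occupied pairs: 34; unlike-type pairs: 14.

14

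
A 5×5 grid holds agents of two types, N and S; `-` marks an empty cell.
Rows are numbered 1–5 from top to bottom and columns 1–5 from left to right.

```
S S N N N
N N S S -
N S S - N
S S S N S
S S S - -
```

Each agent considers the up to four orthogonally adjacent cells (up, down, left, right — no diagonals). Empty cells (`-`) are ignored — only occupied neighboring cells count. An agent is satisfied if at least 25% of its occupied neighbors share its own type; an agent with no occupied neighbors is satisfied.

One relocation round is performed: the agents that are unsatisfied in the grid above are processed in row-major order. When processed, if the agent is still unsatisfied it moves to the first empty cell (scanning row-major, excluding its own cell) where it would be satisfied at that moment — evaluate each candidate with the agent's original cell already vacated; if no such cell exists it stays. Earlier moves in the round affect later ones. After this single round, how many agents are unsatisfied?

0

Initially unsatisfied (in order): (3,5), (4,4), (4,5).
  (3,5) → (2,5).
  (4,4) → (3,5).
  (4,5) → (3,4).
Resulting grid:
S S N N N
N N S S N
N S S S N
S S S - -
S S S - -
All satisfied now.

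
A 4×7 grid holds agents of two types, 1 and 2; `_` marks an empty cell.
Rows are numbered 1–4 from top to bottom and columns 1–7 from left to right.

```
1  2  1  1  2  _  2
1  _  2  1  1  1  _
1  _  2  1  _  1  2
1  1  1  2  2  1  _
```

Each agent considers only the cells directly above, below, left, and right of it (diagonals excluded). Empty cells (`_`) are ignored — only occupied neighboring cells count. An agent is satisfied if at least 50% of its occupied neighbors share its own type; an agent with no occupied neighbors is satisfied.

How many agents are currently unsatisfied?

(1,1)1 1/2 satisfied
(1,2)2 0/2 not
(1,3)1 1/3 not
(1,4)1 2/3 satisfied
(1,5)2 0/2 not
(1,7)2 0/0 satisfied
(2,1)1 2/2 satisfied
(2,3)2 1/3 not
(2,4)1 3/4 satisfied
(2,5)1 2/3 satisfied
(2,6)1 2/2 satisfied
(3,1)1 2/2 satisfied
(3,3)2 1/3 not
(3,4)1 1/3 not
(3,6)1 2/3 satisfied
(3,7)2 0/1 not
(4,1)1 2/2 satisfied
(4,2)1 2/2 satisfied
(4,3)1 1/3 not
(4,4)2 1/3 not
(4,5)2 1/2 satisfied
(4,6)1 1/2 satisfied
Unsatisfied: (1,2), (1,3), (1,5), (2,3), (3,3), (3,4), (3,7), (4,3), (4,4) — 9 in total.

9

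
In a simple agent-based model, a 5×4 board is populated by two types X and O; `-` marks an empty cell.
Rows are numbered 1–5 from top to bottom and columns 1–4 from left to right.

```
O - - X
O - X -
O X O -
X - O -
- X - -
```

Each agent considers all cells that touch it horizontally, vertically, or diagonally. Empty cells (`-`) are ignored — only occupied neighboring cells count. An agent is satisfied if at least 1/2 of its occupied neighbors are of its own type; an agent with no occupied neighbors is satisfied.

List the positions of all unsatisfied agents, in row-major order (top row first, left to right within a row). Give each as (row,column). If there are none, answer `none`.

(3,1), (3,2), (3,3), (4,3)

(1,1)O 1/1 ok
(1,4)X 1/1 ok
(2,1)O 2/3 ok
(2,3)X 2/3 ok
(3,1)O 1/3 unhappy
(3,2)X 2/6 unhappy
(3,3)O 1/3 unhappy
(4,1)X 2/3 ok
(4,3)O 1/3 unhappy
(5,2)X 1/2 ok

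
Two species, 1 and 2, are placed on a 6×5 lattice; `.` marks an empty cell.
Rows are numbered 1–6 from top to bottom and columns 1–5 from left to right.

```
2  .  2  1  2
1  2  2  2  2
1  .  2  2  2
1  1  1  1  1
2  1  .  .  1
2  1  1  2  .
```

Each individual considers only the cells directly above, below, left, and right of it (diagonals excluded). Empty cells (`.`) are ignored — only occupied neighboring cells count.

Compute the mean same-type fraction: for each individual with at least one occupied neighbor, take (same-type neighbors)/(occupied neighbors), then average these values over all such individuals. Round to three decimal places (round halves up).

0.600

Row 1: (1,1)2 0/1 · (1,3)2 1/2 · (1,4)1 0/3 · (1,5)2 1/2
Row 2: (2,1)1 1/3 · (2,2)2 1/2 · (2,3)2 4/4 · (2,4)2 3/4 · (2,5)2 3/3
Row 3: (3,1)1 2/2 · (3,3)2 2/3 · (3,4)2 3/4 · (3,5)2 2/3
Row 4: (4,1)1 2/3 · (4,2)1 3/3 · (4,3)1 2/3 · (4,4)1 2/3 · (4,5)1 2/3
Row 5: (5,1)2 1/3 · (5,2)1 2/3 · (5,5)1 1/1
Row 6: (6,1)2 1/2 · (6,2)1 2/3 · (6,3)1 1/2 · (6,4)2 0/1
Sum over 25 individuals: 0/1 + 1/2 + 0/3 + 1/2 + 1/3 + 1/2 + 4/4 + 3/4 + 3/3 + 2/2 + 2/3 + 3/4 + 2/3 + 2/3 + 3/3 + 2/3 + 2/3 + 2/3 + 1/3 + 2/3 + 1/1 + 1/2 + 2/3 + 1/2 + 0/1 = 15; mean = 15 ÷ 25 = 3/5 = 0.6 → 0.600.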